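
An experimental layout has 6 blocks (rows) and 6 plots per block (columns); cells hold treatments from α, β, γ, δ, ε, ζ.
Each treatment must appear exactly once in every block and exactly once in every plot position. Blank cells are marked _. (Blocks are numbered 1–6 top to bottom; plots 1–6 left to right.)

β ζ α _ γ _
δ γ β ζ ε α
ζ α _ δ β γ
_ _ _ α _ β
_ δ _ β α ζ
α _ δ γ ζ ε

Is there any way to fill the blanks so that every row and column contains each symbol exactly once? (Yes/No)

No block or plot among the givens repeats a symbol, and propagating forced cells runs into no contradiction.
One valid completion exists (for instance, β ζ α ε γ δ / δ γ β ζ ε α / ζ α ε δ β γ / γ ε ζ α δ β / ε δ γ β α ζ / α β δ γ ζ ε).

Yes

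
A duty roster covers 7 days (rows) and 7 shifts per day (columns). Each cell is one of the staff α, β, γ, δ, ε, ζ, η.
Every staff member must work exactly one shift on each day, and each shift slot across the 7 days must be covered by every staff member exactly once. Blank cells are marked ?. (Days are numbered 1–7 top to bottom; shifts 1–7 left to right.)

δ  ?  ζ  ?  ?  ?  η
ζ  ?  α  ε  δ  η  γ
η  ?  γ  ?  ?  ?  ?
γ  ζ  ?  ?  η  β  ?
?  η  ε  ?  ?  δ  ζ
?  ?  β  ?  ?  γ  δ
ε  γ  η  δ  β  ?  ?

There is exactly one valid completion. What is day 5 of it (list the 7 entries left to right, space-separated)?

Day 2, shift 2: day 2 has {α, γ, δ, ε, ζ, η} and shift 2 has {γ, ζ, η}, leaving only β.
Day 4, shift 3: day 4 has {β, γ, ζ, η} and shift 3 has {α, β, γ, ε, ζ, η}, leaving only δ.
Day 4, shift 4: day 4 has {β, γ, δ, ζ, η} and shift 4 has {δ, ε}, leaving only α.
Day 4, shift 7: day 4 has {α, β, γ, δ, ζ, η} and shift 7 has {γ, δ, ζ, η}, leaving only ε.
Day 6, shift 1: day 6 has {β, γ, δ} and shift 1 has {γ, δ, ε, ζ, η}, leaving only α.
Day 5, shift 1: day 5 has {δ, ε, ζ, η} and shift 1 has {α, γ, δ, ε, ζ, η}, leaving only β.
Day 5, shift 4: day 5 has {β, δ, ε, ζ, η} and shift 4 has {α, δ, ε}, leaving only γ.
Day 5, shift 5: day 5 has {β, γ, δ, ε, ζ, η} and shift 5 has {β, δ, η}, leaving only α.
So day 5 reads: β η ε γ α δ ζ.

β η ε γ α δ ζ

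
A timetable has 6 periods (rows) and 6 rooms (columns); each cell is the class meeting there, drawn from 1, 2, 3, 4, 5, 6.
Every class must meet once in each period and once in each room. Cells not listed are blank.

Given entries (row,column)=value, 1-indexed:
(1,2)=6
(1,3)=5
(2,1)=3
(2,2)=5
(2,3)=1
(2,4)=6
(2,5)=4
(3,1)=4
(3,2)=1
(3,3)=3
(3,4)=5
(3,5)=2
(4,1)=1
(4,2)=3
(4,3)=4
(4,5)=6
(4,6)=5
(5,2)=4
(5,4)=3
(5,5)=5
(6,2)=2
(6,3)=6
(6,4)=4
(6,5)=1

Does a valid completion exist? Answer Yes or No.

No period or room among the givens repeats a symbol, and propagating forced cells runs into no contradiction.
One valid completion exists (for instance, 2 6 5 1 3 4 / 3 5 1 6 4 2 / 4 1 3 5 2 6 / 1 3 4 2 6 5 / 6 4 2 3 5 1 / 5 2 6 4 1 3).

Yes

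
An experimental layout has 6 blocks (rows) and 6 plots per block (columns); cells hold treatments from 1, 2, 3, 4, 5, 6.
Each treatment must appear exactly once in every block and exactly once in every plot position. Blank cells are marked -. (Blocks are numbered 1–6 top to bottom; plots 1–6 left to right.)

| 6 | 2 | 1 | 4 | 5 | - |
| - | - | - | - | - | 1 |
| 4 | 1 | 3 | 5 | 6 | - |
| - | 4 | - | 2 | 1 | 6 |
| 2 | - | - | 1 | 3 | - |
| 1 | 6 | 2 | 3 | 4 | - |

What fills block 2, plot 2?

Block 1, plot 6: block 1 has {1, 2, 4, 5, 6} and plot 6 has {1, 6}, leaving only 3.
Block 2, plot 4: block 2 has {1} and plot 4 has {1, 2, 3, 4, 5}, leaving only 6.
Block 2, plot 5: block 2 has {1, 6} and plot 5 has {1, 3, 4, 5, 6}, leaving only 2.
Block 3, plot 6: block 3 has {1, 3, 4, 5, 6} and plot 6 has {1, 3, 6}, leaving only 2.
Block 4, plot 3: block 4 has {1, 2, 4, 6} and plot 3 has {1, 2, 3}, leaving only 5.
Block 2, plot 3: block 2 has {1, 2, 6} and plot 3 has {1, 2, 3, 5}, leaving only 4.
Block 4, plot 1: block 4 has {1, 2, 4, 5, 6} and plot 1 has {1, 2, 4, 6}, leaving only 3.
Block 2, plot 1: block 2 has {1, 2, 4, 6} and plot 1 has {1, 2, 3, 4, 6}, leaving only 5.
Block 2 already has {1, 2, 4, 5, 6} and plot 2 already has {1, 2, 4, 6}, so block 2, plot 2 must be 3.

3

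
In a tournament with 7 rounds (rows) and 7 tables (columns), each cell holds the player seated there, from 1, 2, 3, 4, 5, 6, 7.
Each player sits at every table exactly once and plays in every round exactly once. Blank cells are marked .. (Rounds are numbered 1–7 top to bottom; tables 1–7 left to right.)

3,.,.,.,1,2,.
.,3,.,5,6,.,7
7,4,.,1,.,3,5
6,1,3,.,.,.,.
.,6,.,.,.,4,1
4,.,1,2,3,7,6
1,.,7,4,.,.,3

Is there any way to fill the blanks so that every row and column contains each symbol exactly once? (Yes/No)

No round or table among the givens repeats a symbol, and propagating forced cells runs into no contradiction.
One valid completion exists (for instance, 3 7 5 6 1 2 4 / 2 3 4 5 6 1 7 / 7 4 6 1 2 3 5 / 6 1 3 7 4 5 2 / 5 6 2 3 7 4 1 / 4 5 1 2 3 7 6 / 1 2 7 4 5 6 3).

Yes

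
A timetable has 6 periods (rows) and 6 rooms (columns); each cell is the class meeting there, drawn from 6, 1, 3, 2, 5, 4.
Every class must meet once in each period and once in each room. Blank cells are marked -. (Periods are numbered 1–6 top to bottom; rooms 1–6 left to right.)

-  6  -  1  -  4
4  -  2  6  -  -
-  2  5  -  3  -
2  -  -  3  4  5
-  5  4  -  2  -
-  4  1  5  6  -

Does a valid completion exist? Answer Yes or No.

No

Period 5, room 4: period 5 together with room 4 already contain {6, 1, 3, 2, 5, 4} — every symbol — so nothing can go there. The grid has no valid completion.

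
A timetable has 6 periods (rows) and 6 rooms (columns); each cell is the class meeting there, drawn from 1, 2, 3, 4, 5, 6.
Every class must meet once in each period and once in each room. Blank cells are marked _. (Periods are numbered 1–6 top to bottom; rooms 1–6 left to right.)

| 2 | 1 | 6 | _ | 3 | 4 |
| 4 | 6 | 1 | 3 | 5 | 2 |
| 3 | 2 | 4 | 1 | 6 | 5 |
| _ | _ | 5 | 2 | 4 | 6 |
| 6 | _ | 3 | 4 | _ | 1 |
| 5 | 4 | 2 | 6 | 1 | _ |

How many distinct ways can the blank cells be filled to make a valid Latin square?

1

Period 1, room 4: eliminating its period and room leaves {5}.
Period 4, room 1: eliminating its period and room leaves {1}.
Period 4, room 2: eliminating its period and room leaves {3}.
Period 5, room 2: eliminating its period and room leaves {5}.
Period 5, room 5: eliminating its period and room leaves {2}.
Period 6, room 6: eliminating its period and room leaves {3}.
Only one assignment across all blanks avoids any period or room repeat, giving 1 completion.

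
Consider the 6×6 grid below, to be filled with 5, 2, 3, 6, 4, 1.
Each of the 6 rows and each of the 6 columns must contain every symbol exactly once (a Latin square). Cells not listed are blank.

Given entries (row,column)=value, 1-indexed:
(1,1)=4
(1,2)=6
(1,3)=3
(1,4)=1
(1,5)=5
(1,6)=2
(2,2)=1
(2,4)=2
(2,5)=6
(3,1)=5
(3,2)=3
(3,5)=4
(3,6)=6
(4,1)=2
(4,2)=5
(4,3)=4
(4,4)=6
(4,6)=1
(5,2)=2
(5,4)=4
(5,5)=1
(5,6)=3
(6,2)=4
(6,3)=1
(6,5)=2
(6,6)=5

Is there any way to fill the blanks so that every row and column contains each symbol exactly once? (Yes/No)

Row 3, column 4: row 3 together with column 4 already contain {5, 2, 3, 6, 4, 1} — every symbol — so nothing can go there. The grid has no valid completion.

No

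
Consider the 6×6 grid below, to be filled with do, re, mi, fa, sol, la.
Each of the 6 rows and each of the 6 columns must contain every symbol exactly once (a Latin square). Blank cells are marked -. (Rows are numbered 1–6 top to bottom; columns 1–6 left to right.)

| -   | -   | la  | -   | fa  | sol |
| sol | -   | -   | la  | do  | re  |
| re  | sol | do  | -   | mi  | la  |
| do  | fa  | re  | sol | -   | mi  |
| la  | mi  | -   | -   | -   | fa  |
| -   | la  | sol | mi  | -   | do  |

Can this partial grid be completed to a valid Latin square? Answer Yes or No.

No

Row 2, column 2: row 2 together with column 2 already contain {do, re, mi, fa, sol, la} — every symbol — so nothing can go there. The grid has no valid completion.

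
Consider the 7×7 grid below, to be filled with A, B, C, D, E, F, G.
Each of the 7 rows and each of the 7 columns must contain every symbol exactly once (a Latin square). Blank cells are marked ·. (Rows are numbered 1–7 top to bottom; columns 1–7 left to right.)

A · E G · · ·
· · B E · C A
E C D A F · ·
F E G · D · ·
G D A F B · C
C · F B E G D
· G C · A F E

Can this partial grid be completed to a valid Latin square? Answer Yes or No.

Yes

No row or column among the givens repeats a symbol, and propagating forced cells runs into no contradiction.
One valid completion exists (for instance, A B E G C D F / D F B E G C A / E C D A F B G / F E G C D A B / G D A F B E C / C A F B E G D / B G C D A F E).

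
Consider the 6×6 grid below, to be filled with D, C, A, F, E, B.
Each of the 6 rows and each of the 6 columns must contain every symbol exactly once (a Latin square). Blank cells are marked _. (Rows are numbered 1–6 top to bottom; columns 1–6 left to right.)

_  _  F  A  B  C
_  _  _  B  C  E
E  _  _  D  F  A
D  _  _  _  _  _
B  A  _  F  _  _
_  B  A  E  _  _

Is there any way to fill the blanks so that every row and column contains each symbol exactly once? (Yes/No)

Row 1, column 1: row 1 together with column 1 already contain {D, C, A, F, E, B} — every symbol — so nothing can go there. The grid has no valid completion.

No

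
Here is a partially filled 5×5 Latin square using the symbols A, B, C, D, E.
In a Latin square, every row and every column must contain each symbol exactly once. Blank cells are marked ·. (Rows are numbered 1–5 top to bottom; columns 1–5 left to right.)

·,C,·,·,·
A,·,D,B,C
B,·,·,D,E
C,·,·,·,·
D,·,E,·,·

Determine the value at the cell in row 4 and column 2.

D

Row 1, column 1: row 1 has {C} and column 1 has {A, B, C, D}, leaving only E.
Row 1, column 4: row 1 has {C, E} and column 4 has {B, D}, leaving only A.
Row 1, column 3: row 1 has {A, C, E} and column 3 has {D, E}, leaving only B.
Row 1, column 5: row 1 has {A, B, C, E} and column 5 has {C, E}, leaving only D.
Row 2, column 2: row 2 has {A, B, C, D} and column 2 has {C}, leaving only E.
Row 3, column 2: row 3 has {B, D, E} and column 2 has {C, E}, leaving only A.
Row 3, column 3: row 3 has {A, B, D, E} and column 3 has {B, D, E}, leaving only C.
Row 4, column 3: row 4 has {C} and column 3 has {B, C, D, E}, leaving only A.
Row 4, column 4: row 4 has {A, C} and column 4 has {A, B, D}, leaving only E.
Row 4, column 5: row 4 has {A, C, E} and column 5 has {C, D, E}, leaving only B.
Row 4 already has {A, B, C, E} and column 2 already has {A, C, E}, so row 4, column 2 must be D.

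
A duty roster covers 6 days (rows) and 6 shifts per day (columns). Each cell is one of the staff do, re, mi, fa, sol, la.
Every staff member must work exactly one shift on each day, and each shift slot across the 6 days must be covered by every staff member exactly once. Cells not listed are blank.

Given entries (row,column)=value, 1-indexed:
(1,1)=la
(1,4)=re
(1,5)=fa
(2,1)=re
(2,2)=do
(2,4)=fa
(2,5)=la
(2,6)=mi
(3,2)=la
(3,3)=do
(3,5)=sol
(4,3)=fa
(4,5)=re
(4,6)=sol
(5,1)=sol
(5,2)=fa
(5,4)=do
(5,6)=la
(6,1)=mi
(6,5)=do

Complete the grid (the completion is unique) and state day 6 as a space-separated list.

mi re la sol do fa

Day 1, shift 6: day 1 has {re, fa, la} and shift 6 has {mi, sol, la}, leaving only do.
Day 2, shift 3: day 2 has {do, re, mi, fa, la} and shift 3 has {do, fa}, leaving only sol.
Day 1, shift 3: day 1 has {do, re, fa, la} and shift 3 has {do, fa, sol}, leaving only mi.
Day 1, shift 2: day 1 has {do, re, mi, fa, la} and shift 2 has {do, fa, la}, leaving only sol.
Day 6, shift 2: day 6 has {do, mi} and shift 2 has {do, fa, sol, la}, leaving only re.
Day 6, shift 3: day 6 has {do, re, mi} and shift 3 has {do, mi, fa, sol}, leaving only la.
Day 6, shift 4: day 6 has {do, re, mi, la} and shift 4 has {do, re, fa}, leaving only sol.
Day 6, shift 6: day 6 has {do, re, mi, sol, la} and shift 6 has {do, mi, sol, la}, leaving only fa.
So day 6 reads: mi re la sol do fa.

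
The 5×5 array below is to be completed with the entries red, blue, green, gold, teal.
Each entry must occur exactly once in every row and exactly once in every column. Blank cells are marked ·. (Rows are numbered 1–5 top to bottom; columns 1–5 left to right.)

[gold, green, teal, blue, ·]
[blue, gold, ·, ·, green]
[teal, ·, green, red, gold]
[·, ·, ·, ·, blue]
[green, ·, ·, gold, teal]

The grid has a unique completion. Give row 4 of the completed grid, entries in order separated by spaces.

Row 4, column 1: row 4 has {blue} and column 1 has {blue, green, gold, teal}, leaving only red.
Row 4, column 2: row 4 has {red, blue} and column 2 has {green, gold}, leaving only teal.
Row 4, column 3: row 4 has {red, blue, teal} and column 3 has {green, teal}, leaving only gold.
Row 4, column 4: row 4 has {red, blue, gold, teal} and column 4 has {red, blue, gold}, leaving only green.
So row 4 reads: red teal gold green blue.

red teal gold green blue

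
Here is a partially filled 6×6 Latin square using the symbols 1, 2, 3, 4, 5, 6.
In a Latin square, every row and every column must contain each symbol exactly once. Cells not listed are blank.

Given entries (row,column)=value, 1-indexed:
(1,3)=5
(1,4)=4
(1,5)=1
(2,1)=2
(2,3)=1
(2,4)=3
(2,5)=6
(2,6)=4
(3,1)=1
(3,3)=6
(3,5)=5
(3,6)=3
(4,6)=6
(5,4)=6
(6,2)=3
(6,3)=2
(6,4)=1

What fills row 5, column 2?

Row 1, column 6: row 1 has {1, 4, 5} and column 6 has {3, 4, 6}, leaving only 2.
Row 1, column 2: row 1 has {1, 2, 4, 5} and column 2 has {3}, leaving only 6.
Row 1, column 1: row 1 has {1, 2, 4, 5, 6} and column 1 has {1, 2}, leaving only 3.
Row 2, column 2: row 2 has {1, 2, 3, 4, 6} and column 2 has {3, 6}, leaving only 5.
Row 3, column 4: row 3 has {1, 3, 5, 6} and column 4 has {1, 3, 4, 6}, leaving only 2.
Row 3, column 2: row 3 has {1, 2, 3, 5, 6} and column 2 has {3, 5, 6}, leaving only 4.
Row 4, column 4: row 4 has {6} and column 4 has {1, 2, 3, 4, 6}, leaving only 5.
Row 4, column 1: row 4 has {5, 6} and column 1 has {1, 2, 3}, leaving only 4.
Row 4, column 3: row 4 has {4, 5, 6} and column 3 has {1, 2, 5, 6}, leaving only 3.
Row 4, column 5: row 4 has {3, 4, 5, 6} and column 5 has {1, 5, 6}, leaving only 2.
Row 4, column 2: row 4 has {2, 3, 4, 5, 6} and column 2 has {3, 4, 5, 6}, leaving only 1.
Row 5 already has {6} and column 2 already has {1, 3, 4, 5, 6}, so row 5, column 2 must be 2.

2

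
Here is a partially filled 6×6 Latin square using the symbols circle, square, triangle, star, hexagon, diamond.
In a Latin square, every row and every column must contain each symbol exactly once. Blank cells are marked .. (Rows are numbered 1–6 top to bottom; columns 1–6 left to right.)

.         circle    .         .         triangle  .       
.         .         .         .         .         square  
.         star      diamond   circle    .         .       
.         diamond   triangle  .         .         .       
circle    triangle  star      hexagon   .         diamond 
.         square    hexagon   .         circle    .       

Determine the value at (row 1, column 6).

Row 1, column 3: row 1 has {circle, triangle} and column 3 has {triangle, star, hexagon, diamond}, leaving only square.
Row 2, column 2: row 2 has {square} and column 2 has {circle, square, triangle, star, diamond}, leaving only hexagon.
Row 2, column 3: row 2 has {square, hexagon} and column 3 has {square, triangle, star, hexagon, diamond}, leaving only circle.
Row 5, column 5: row 5 has {circle, triangle, star, hexagon, diamond} and column 5 has {circle, triangle}, leaving only square.
Row 3, column 5: row 3 has {circle, star, diamond} and column 5 has {circle, square, triangle}, leaving only hexagon.
Row 3, column 6: row 3 has {circle, star, hexagon, diamond} and column 6 has {square, diamond}, leaving only triangle.
Row 3, column 1: row 3 has {circle, triangle, star, hexagon, diamond} and column 1 has {circle}, leaving only square.
Row 4, column 5: row 4 has {triangle, diamond} and column 5 has {circle, square, triangle, hexagon}, leaving only star.
Row 2, column 5: row 2 has {circle, square, hexagon} and column 5 has {circle, square, triangle, star, hexagon}, leaving only diamond.
Row 4, column 1: row 4 has {triangle, star, diamond} and column 1 has {circle, square}, leaving only hexagon.
Row 4, column 4: row 4 has {triangle, star, hexagon, diamond} and column 4 has {circle, hexagon}, leaving only square.
Row 4, column 6: row 4 has {square, triangle, star, hexagon, diamond} and column 6 has {square, triangle, diamond}, leaving only circle.
Row 6, column 6: row 6 has {circle, square, hexagon} and column 6 has {circle, square, triangle, diamond}, leaving only star.
Row 1 already has {circle, square, triangle} and column 6 already has {circle, square, triangle, star, diamond}, so row 1, column 6 must be hexagon.

hexagon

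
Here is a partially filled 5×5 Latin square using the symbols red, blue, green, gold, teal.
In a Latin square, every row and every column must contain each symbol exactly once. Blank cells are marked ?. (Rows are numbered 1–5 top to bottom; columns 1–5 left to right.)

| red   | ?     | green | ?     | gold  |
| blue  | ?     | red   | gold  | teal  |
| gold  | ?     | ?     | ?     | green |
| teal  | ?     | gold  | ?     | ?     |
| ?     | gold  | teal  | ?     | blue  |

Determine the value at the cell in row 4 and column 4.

green

Row 2, column 2: row 2 has {red, blue, gold, teal} and column 2 has {gold}, leaving only green.
Row 3, column 3: row 3 has {green, gold} and column 3 has {red, green, gold, teal}, leaving only blue.
Row 4, column 5: row 4 has {gold, teal} and column 5 has {blue, green, gold, teal}, leaving only red.
Row 4, column 2: row 4 has {red, gold, teal} and column 2 has {green, gold}, leaving only blue.
Row 4 already has {red, blue, gold, teal} and column 4 already has {gold}, so row 4, column 4 must be green.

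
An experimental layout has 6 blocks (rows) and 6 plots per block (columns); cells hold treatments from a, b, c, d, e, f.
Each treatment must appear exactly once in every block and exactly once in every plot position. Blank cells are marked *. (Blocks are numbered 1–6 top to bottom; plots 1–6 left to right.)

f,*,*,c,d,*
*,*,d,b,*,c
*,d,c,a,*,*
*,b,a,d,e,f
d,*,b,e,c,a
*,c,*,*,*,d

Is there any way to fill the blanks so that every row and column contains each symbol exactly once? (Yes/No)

No

Block 1, plot 3: block 1 has {c, d, f} and plot 3 has {a, b, c, d}, so it must be e.
Block 1, plot 2: block 1 has {c, d, e, f} and plot 2 has {b, c, d}, so it must be a.
Block 1, plot 6: block 1 has {a, c, d, e, f} and plot 6 has {a, c, d, f}, so it must be b.
Block 3, plot 6: block 3 has {a, c, d} and plot 6 has {a, b, c, d, f}, so it must be e.
Block 3, plot 1: block 3 has {a, c, d, e} and plot 1 has {d, f}, so it must be b.
Block 3, plot 5: block 3 has {a, b, c, d, e} and plot 5 has {c, d, e}, so it must be f.
Block 2, plot 5: block 2 has {b, c, d} and plot 5 has {c, d, e, f}, so it must be a.
Block 2, plot 1: block 2 has {a, b, c, d} and plot 1 has {b, d, f}, so it must be e.
Block 2, plot 2: block 2 has {a, b, c, d, e} and plot 2 has {a, b, c, d}, so it must be f.
Now block 5, plot 2: block 5 together with plot 2 already contain {a, b, c, d, e, f} — every symbol — so nothing can go there. The grid has no valid completion.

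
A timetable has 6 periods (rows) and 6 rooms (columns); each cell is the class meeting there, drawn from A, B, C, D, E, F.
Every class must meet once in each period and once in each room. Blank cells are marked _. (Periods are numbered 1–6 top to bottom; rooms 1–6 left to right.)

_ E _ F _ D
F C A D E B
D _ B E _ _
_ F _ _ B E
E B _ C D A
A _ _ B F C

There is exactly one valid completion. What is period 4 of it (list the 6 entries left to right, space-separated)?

Period 4, room 1: period 4 has {B, E, F} and room 1 has {A, D, E, F}, leaving only C.
Period 4, room 3: period 4 has {B, C, E, F} and room 3 has {A, B}, leaving only D.
Period 4, room 4: period 4 has {B, C, D, E, F} and room 4 has {B, C, D, E, F}, leaving only A.
So period 4 reads: C F D A B E.

C F D A B E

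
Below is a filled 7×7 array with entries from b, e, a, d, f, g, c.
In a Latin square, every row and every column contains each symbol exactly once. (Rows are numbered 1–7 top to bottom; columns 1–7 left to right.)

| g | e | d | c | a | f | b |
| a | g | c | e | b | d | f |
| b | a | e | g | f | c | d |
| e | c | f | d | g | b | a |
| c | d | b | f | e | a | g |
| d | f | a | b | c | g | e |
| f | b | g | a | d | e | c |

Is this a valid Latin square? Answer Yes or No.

Yes

Each row is a permutation of the 7 symbols, and so is each column.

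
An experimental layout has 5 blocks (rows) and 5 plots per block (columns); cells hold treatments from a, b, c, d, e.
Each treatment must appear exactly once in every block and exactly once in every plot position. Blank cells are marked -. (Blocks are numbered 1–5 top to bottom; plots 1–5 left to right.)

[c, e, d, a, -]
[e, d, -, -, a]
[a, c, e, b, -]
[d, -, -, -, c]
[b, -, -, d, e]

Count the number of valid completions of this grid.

Block 1, plot 5: eliminating its block and plot leaves {b}.
Block 2, plot 3: eliminating its block and plot leaves {b, c}.
Block 2, plot 4: eliminating its block and plot leaves {c}.
Block 3, plot 5: eliminating its block and plot leaves {d}.
Block 4, plot 2: eliminating its block and plot leaves {a, b}.
Block 4, plot 3: eliminating its block and plot leaves {a, b}.
Block 4, plot 4: eliminating its block and plot leaves {e}.
Block 5, plot 2: eliminating its block and plot leaves {a}.
Block 5, plot 3: eliminating its block and plot leaves {a, c}.
Only one assignment across all blanks avoids any block or plot repeat, giving 1 completion.

1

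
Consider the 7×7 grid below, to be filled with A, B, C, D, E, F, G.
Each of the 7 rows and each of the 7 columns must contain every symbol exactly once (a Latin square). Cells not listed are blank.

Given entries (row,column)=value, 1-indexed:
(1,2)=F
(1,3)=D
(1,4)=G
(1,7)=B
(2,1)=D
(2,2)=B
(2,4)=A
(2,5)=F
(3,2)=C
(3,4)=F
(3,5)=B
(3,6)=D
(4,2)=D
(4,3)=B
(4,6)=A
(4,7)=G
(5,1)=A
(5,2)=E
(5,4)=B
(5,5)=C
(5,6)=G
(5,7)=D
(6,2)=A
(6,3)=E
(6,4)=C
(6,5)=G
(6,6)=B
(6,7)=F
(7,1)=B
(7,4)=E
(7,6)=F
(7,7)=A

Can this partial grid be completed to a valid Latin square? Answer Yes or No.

Row 4, column 4: row 4 together with column 4 already contain {A, B, C, D, E, F, G} — every symbol — so nothing can go there. The grid has no valid completion.

No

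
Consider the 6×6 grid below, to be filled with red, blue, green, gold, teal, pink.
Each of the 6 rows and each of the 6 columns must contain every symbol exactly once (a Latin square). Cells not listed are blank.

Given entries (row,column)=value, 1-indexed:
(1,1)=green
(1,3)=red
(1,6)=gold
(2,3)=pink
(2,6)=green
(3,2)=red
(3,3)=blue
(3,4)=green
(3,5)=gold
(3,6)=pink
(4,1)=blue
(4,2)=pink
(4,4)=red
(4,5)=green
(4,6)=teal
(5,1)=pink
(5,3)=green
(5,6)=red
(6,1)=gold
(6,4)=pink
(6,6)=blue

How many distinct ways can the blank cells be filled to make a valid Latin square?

4

Row 1, column 2: eliminating its row and column leaves {blue, teal}.
Row 1, column 4: eliminating its row and column leaves {blue, teal}.
Row 1, column 5: eliminating its row and column leaves {blue, teal, pink}.
Row 2, column 1: eliminating its row and column leaves {red, teal}.
Row 2, column 2: eliminating its row and column leaves {blue, gold, teal}.
Row 2, column 4: eliminating its row and column leaves {blue, gold, teal}.
Row 2, column 5: eliminating its row and column leaves {red, blue, teal}.
Row 3, column 1: eliminating its row and column leaves {teal}.
Row 4, column 3: eliminating its row and column leaves {gold}.
Row 5, column 2: eliminating its row and column leaves {blue, gold, teal}.
Row 5, column 4: eliminating its row and column leaves {blue, gold, teal}.
Row 5, column 5: eliminating its row and column leaves {blue, teal}.
Row 6, column 2: eliminating its row and column leaves {green, teal}.
Row 6, column 3: eliminating its row and column leaves {teal}.
Row 6, column 5: eliminating its row and column leaves {red, teal}.
Enumerating the assignments across these blanks that avoid any row or column repeat gives 4 completions.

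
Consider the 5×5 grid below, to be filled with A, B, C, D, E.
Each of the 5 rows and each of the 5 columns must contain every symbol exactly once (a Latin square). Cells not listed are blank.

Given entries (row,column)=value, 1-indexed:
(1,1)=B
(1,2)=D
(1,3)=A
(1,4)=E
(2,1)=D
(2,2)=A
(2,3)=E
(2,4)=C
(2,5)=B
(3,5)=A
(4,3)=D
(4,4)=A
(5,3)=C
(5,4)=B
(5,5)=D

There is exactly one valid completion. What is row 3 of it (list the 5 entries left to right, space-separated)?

E C B D A

Row 3, column 3: row 3 has {A} and column 3 has {A, C, D, E}, leaving only B.
Row 3, column 4: row 3 has {A, B} and column 4 has {A, B, C, E}, leaving only D.
Row 1, column 5: row 1 has {A, B, D, E} and column 5 has {A, B, D}, leaving only C.
Row 4, column 5: row 4 has {A, D} and column 5 has {A, B, C, D}, leaving only E.
Row 4, column 1: row 4 has {A, D, E} and column 1 has {B, D}, leaving only C.
Row 3, column 1: row 3 has {A, B, D} and column 1 has {B, C, D}, leaving only E.
Row 3, column 2: row 3 has {A, B, D, E} and column 2 has {A, D}, leaving only C.
So row 3 reads: E C B D A.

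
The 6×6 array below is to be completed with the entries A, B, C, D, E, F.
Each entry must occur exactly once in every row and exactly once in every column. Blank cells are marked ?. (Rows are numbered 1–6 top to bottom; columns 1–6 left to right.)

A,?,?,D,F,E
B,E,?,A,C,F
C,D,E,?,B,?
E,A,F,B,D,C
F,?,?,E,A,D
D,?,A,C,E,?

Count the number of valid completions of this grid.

Row 1, column 2: eliminating its row and column leaves {B, C}.
Row 1, column 3: eliminating its row and column leaves {B, C}.
Row 2, column 3: eliminating its row and column leaves {D}.
Row 3, column 4: eliminating its row and column leaves {F}.
Row 3, column 6: eliminating its row and column leaves {A}.
Row 5, column 2: eliminating its row and column leaves {B, C}.
Row 5, column 3: eliminating its row and column leaves {B, C}.
Row 6, column 2: eliminating its row and column leaves {B, F}.
Row 6, column 6: eliminating its row and column leaves {B}.
Enumerating the assignments across these blanks that avoid any row or column repeat gives 2 completions.

2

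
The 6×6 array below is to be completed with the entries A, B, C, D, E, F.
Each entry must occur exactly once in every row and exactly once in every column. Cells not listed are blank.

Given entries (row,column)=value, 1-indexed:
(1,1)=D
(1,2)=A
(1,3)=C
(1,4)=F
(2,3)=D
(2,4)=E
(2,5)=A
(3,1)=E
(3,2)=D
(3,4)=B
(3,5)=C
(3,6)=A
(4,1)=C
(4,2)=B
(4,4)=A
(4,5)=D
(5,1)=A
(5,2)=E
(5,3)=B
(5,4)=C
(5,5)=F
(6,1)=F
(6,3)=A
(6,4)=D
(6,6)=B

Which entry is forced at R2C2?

F

Row 1, column 6: row 1 has {A, C, D, F} and column 6 has {A, B}, leaving only E.
Row 1, column 5: row 1 has {A, C, D, E, F} and column 5 has {A, C, D, F}, leaving only B.
Row 2, column 1: row 2 has {A, D, E} and column 1 has {A, C, D, E, F}, leaving only B.
Row 3, column 3: row 3 has {A, B, C, D, E} and column 3 has {A, B, C, D}, leaving only F.
Row 4, column 3: row 4 has {A, B, C, D} and column 3 has {A, B, C, D, F}, leaving only E.
Row 4, column 6: row 4 has {A, B, C, D, E} and column 6 has {A, B, E}, leaving only F.
Row 2, column 6: row 2 has {A, B, D, E} and column 6 has {A, B, E, F}, leaving only C.
Row 2 already has {A, B, C, D, E} and column 2 already has {A, B, D, E}, so row 2, column 2 must be F.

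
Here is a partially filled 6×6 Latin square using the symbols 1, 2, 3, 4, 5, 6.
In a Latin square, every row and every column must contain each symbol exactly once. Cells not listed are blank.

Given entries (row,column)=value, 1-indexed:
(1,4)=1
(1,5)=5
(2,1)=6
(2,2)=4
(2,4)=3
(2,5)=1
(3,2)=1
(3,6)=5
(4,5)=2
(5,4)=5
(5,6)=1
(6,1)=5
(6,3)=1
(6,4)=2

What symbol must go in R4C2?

5

Row 2, column 6: row 2 has {1, 3, 4, 6} and column 6 has {1, 5}, leaving only 2.
Row 2, column 3: row 2 has {1, 2, 3, 4, 6} and column 3 has {1}, leaving only 5.
Row 4, column 2 is narrowed to {3, 5, 6}.
If it were 3, then row 5, column 2 would be left with no valid symbol.
If it were 6, then row 4, column 6 would be left with no valid symbol.
So row 4, column 2 must be 5.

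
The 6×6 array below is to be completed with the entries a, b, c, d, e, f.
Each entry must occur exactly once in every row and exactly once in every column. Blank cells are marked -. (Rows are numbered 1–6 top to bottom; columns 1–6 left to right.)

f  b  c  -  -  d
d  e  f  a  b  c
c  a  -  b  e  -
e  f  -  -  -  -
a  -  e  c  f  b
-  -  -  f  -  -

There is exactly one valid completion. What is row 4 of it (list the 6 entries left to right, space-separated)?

e f b d c a

Row 4, column 4: row 4 has {e, f} and column 4 has {a, b, c, f}, leaving only d.
Row 4, column 6: row 4 has {d, e, f} and column 6 has {b, c, d}, leaving only a.
Row 4, column 3: row 4 has {a, d, e, f} and column 3 has {c, e, f}, leaving only b.
Row 4, column 5: row 4 has {a, b, d, e, f} and column 5 has {b, e, f}, leaving only c.
So row 4 reads: e f b d c a.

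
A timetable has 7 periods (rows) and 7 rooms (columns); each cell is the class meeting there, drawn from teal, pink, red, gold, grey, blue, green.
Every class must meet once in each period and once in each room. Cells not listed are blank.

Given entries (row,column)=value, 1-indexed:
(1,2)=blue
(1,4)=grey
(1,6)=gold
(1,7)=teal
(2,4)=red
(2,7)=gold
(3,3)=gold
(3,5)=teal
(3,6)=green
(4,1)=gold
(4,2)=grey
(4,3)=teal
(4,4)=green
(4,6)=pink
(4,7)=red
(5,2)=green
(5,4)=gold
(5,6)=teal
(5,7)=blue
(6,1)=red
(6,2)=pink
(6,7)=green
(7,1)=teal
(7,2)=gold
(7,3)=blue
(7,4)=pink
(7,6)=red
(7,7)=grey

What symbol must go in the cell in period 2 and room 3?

green

Period 2, room 2: period 2 has {red, gold} and room 2 has {pink, gold, grey, blue, green}, leaving only teal.
Period 3, room 2: period 3 has {teal, gold, green} and room 2 has {teal, pink, gold, grey, blue, green}, leaving only red.
Period 3, room 4: period 3 has {teal, red, gold, green} and room 4 has {pink, red, gold, grey, green}, leaving only blue.
Period 3, room 7: period 3 has {teal, red, gold, blue, green} and room 7 has {teal, red, gold, grey, blue, green}, leaving only pink.
Period 3, room 1: period 3 has {teal, pink, red, gold, blue, green} and room 1 has {teal, red, gold}, leaving only grey.
Period 4, room 5: period 4 has {teal, pink, red, gold, grey, green} and room 5 has {teal}, leaving only blue.
Period 5, room 1: period 5 has {teal, gold, blue, green} and room 1 has {teal, red, gold, grey}, leaving only pink.
Period 1, room 1: period 1 has {teal, gold, grey, blue} and room 1 has {teal, pink, red, gold, grey}, leaving only green.
Period 2, room 1: period 2 has {teal, red, gold} and room 1 has {teal, pink, red, gold, grey, green}, leaving only blue.
Period 2, room 6: period 2 has {teal, red, gold, blue} and room 6 has {teal, pink, red, gold, green}, leaving only grey.
Period 6, room 3: period 6 has {pink, red, green} and room 3 has {teal, gold, blue}, leaving only grey.
Period 5, room 3: period 5 has {teal, pink, gold, blue, green} and room 3 has {teal, gold, grey, blue}, leaving only red.
Period 1, room 3: period 1 has {teal, gold, grey, blue, green} and room 3 has {teal, red, gold, grey, blue}, leaving only pink.
Period 2 already has {teal, red, gold, grey, blue} and room 3 already has {teal, pink, red, gold, grey, blue}, so period 2, room 3 must be green.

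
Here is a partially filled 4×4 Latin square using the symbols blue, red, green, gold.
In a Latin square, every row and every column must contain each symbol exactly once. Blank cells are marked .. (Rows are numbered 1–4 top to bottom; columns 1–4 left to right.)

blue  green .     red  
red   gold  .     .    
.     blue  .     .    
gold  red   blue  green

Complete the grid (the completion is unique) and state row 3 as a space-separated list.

Row 3, column 1: row 3 has {blue} and column 1 has {blue, red, gold}, leaving only green.
Row 3, column 4: row 3 has {blue, green} and column 4 has {red, green}, leaving only gold.
Row 3, column 3: row 3 has {blue, green, gold} and column 3 has {blue}, leaving only red.
So row 3 reads: green blue red gold.

green blue red gold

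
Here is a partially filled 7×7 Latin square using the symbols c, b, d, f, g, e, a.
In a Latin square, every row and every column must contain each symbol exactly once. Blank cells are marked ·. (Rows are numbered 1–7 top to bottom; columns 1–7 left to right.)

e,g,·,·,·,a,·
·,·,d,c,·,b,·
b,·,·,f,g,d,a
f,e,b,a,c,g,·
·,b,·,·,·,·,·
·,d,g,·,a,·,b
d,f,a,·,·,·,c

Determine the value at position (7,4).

Row 2, column 2: row 2 has {c, b, d} and column 2 has {b, d, f, g, e}, leaving only a.
Row 2, column 1: row 2 has {c, b, d, a} and column 1 has {b, d, f, e}, leaving only g.
Row 3, column 2: row 3 has {b, d, f, g, a} and column 2 has {b, d, f, g, e, a}, leaving only c.
Row 3, column 3: row 3 has {c, b, d, f, g, a} and column 3 has {b, d, g, a}, leaving only e.
Row 4, column 7: row 4 has {c, b, f, g, e, a} and column 7 has {c, b, a}, leaving only d.
Row 1, column 7: row 1 has {g, e, a} and column 7 has {c, b, d, a}, leaving only f.
Row 1, column 3: row 1 has {f, g, e, a} and column 3 has {b, d, g, e, a}, leaving only c.
Row 2, column 7: row 2 has {c, b, d, g, a} and column 7 has {c, b, d, f, a}, leaving only e.
Row 2, column 5: row 2 has {c, b, d, g, e, a} and column 5 has {c, g, a}, leaving only f.
Row 5, column 3: row 5 has {b} and column 3 has {c, b, d, g, e, a}, leaving only f.
Row 5, column 7: row 5 has {b, f} and column 7 has {c, b, d, f, e, a}, leaving only g.
Row 6, column 1: row 6 has {b, d, g, a} and column 1 has {b, d, f, g, e}, leaving only c.
Row 5, column 1: row 5 has {b, f, g} and column 1 has {c, b, d, f, g, e}, leaving only a.
Row 6, column 4: row 6 has {c, b, d, g, a} and column 4 has {c, f, a}, leaving only e.
Row 5, column 4: row 5 has {b, f, g, a} and column 4 has {c, f, e, a}, leaving only d.
Row 1, column 4: row 1 has {c, f, g, e, a} and column 4 has {c, d, f, e, a}, leaving only b.
Row 7 already has {c, d, f, a} and column 4 already has {c, b, d, f, e, a}, so row 7, column 4 must be g.

g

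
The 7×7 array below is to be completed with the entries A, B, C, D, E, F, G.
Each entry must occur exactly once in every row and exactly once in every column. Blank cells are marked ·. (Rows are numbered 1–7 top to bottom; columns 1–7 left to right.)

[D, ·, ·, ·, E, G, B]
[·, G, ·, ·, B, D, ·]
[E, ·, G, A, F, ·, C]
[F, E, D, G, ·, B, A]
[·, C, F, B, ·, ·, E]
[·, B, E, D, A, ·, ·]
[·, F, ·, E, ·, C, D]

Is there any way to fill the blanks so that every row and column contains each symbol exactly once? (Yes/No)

Row 3, column 6: row 3 together with column 6 already contain {A, B, C, D, E, F, G} — every symbol — so nothing can go there. The grid has no valid completion.

No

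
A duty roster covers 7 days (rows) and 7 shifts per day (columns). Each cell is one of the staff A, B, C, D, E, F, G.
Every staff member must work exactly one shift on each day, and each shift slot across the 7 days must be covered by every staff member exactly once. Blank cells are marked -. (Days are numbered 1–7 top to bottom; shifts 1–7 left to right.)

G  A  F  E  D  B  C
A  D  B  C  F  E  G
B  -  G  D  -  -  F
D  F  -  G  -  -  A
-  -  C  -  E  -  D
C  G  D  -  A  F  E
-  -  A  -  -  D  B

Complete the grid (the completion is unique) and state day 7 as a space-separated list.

Day 7, shift 4: day 7 has {A, B, D} and shift 4 has {C, D, E, G}, leaving only F.
Day 7, shift 1: day 7 has {A, B, D, F} and shift 1 has {A, B, C, D, G}, leaving only E.
Day 7, shift 2: day 7 has {A, B, D, E, F} and shift 2 has {A, D, F, G}, leaving only C.
Day 7, shift 5: day 7 has {A, B, C, D, E, F} and shift 5 has {A, D, E, F}, leaving only G.
So day 7 reads: E C A F G D B.

E C A F G D B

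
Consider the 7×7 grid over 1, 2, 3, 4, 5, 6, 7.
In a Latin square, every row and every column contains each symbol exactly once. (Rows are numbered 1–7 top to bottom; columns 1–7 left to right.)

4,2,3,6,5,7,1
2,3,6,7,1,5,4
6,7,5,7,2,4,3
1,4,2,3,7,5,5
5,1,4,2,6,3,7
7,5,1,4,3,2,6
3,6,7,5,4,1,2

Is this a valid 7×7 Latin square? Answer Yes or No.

Row 3 contains 7 twice (at columns 2 and 4); row 4 is also not a permutation.

No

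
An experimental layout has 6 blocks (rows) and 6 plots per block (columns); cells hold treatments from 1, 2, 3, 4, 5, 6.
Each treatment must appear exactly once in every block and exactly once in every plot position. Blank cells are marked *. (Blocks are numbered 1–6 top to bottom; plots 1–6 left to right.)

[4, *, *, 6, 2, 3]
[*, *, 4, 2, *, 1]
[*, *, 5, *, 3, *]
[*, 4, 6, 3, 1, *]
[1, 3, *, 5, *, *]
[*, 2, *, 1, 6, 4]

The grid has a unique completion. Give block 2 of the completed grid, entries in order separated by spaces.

3 6 4 2 5 1

Block 2, plot 5: block 2 has {1, 2, 4} and plot 5 has {1, 2, 3, 6}, leaving only 5.
Block 2, plot 2: block 2 has {1, 2, 4, 5} and plot 2 has {2, 3, 4}, leaving only 6.
Block 2, plot 1: block 2 has {1, 2, 4, 5, 6} and plot 1 has {1, 4}, leaving only 3.
So block 2 reads: 3 6 4 2 5 1.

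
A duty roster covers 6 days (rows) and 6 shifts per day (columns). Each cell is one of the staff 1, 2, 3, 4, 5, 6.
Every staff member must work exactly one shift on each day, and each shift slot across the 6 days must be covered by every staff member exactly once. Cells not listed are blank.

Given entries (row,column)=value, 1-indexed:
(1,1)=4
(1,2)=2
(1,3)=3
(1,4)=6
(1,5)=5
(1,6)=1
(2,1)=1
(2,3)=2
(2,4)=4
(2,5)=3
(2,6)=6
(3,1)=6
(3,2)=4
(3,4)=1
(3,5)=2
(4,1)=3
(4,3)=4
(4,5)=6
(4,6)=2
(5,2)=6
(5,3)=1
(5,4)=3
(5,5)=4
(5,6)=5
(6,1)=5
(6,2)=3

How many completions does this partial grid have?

1

Day 2, shift 2: eliminating its day and shift leaves {5}.
Day 3, shift 3: eliminating its day and shift leaves {5}.
Day 3, shift 6: eliminating its day and shift leaves {3}.
Day 4, shift 2: eliminating its day and shift leaves {1, 5}.
Day 4, shift 4: eliminating its day and shift leaves {5}.
Day 5, shift 1: eliminating its day and shift leaves {2}.
Day 6, shift 3: eliminating its day and shift leaves {6}.
Day 6, shift 4: eliminating its day and shift leaves {2}.
Day 6, shift 5: eliminating its day and shift leaves {1}.
Day 6, shift 6: eliminating its day and shift leaves {4}.
Only one assignment across all blanks avoids any day or shift repeat, giving 1 completion.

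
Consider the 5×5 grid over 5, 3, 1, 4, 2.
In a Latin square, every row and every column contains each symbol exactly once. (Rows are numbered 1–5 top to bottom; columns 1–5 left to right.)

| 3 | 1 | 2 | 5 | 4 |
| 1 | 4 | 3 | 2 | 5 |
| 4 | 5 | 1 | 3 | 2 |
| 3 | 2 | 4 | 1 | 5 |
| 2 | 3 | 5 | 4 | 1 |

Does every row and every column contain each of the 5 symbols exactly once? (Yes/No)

Every row is a permutation, but column 5 contains 5 twice (at rows 2 and 4).

No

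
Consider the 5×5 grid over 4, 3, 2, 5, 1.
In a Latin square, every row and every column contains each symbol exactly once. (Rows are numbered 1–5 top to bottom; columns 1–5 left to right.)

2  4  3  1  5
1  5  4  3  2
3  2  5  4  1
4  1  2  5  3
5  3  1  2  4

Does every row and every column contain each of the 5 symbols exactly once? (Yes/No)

Yes

Each row is a permutation of the 5 symbols, and so is each column.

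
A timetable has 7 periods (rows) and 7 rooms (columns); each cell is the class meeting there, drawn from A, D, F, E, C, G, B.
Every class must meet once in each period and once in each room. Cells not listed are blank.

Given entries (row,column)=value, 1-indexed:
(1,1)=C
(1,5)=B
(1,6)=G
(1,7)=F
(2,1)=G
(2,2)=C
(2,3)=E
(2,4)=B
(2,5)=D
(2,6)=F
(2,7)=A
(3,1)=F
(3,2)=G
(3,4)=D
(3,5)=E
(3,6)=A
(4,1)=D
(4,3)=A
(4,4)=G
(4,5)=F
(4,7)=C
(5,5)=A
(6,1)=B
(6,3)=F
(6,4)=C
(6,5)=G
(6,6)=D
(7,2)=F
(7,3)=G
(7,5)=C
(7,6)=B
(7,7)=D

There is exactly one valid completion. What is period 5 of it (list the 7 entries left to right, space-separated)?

Period 5, room 1: period 5 has {A} and room 1 has {D, F, C, G, B}, leaving only E.
Period 5, room 4: period 5 has {A, E} and room 4 has {D, C, G, B}, leaving only F.
Period 5, room 6: period 5 has {A, F, E} and room 6 has {A, D, F, G, B}, leaving only C.
Period 1, room 3: period 1 has {F, C, G, B} and room 3 has {A, F, E, G}, leaving only D.
Period 5, room 3: period 5 has {A, F, E, C} and room 3 has {A, D, F, E, G}, leaving only B.
Period 5, room 2: period 5 has {A, F, E, C, B} and room 2 has {F, C, G}, leaving only D.
Period 5, room 7: period 5 has {A, D, F, E, C, B} and room 7 has {A, D, F, C}, leaving only G.
So period 5 reads: E D B F A C G.

E D B F A C G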